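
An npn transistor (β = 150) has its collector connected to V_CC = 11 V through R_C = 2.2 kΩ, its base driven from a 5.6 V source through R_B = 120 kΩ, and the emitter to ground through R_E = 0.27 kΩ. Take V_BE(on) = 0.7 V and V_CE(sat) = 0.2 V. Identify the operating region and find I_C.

Assume active: I_B = (5.6 − 0.7)/(120 + 151×0.27) = 0.0305 mA, I_C = β·I_B = 4.57 mA.
Then V_CE = 11 − 4.57×2.2 − 4.6×0.27 = -0.3 V < 0.2 V — the active assumption fails.
Re-solve with V_CE = 0.2 V. KCL at the emitter: V_E/R_E = (V_BB−0.7−V_E)/R_B + (V_CC−0.2−V_E)/R_C, giving V_E = 1.19 V.
I_C = (V_CC − 0.2 − V_E)/R_C = (10.8 − 1.19)/2.2 = 4.37 mA.
Check: I_B = (4.9 − 1.19)/120 = 0.0309 mA, and β·I_B = 4.64 mA > I_C, confirming saturation.

saturation; I_C ≈ 4.4 mA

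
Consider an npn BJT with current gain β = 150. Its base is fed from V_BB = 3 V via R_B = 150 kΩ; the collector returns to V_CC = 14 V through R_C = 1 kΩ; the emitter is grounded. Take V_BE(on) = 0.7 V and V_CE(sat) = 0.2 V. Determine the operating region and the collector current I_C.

Assume active. Base-emitter loop: I_B = (V_BB − V_BE)/R_B = (3 − 0.7)/150 = 0.0153 mA.
I_C = β·I_B = 150×0.0153 = 2.3 mA.
V_CE = V_CC − I_C·R_C = 14 − 2.3×1 = 11.7 V > V_CE(sat), so the active-region assumption holds.

active; I_C ≈ 2.3 mA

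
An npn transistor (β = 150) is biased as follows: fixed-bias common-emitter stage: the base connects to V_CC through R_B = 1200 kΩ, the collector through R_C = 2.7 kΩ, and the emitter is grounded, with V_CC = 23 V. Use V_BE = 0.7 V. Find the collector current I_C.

Base loop: V_CC = I_B·R_B + V_BE, so I_B = (23 − 0.7)/1200 kΩ = 0.0186 mA.
In the active region I_C = β·I_B = 150 × 0.0186 = 2.79 mA.
Collector loop: V_CE = V_CC − I_C·R_C = 23 − 2.79×2.7 = 15.5 V.
Since V_CE = 15.5 V > V_CE(sat) ≈ 0.2 V, the transistor is in the active region as assumed.

I_C ≈ 2.8 mA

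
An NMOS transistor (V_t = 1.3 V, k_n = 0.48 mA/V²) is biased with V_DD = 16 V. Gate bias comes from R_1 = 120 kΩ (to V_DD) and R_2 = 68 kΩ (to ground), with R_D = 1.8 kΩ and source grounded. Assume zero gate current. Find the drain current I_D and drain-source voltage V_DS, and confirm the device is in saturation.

V_G = V_DD·R_2/(R_1+R_2) = 16×68/188 = 5.79 V. With the source grounded, V_GS = V_G = 5.79 V.
Assume saturation: I_D = (k_n/2)(V_GS − V_t)² = (0.48/2)×(5.79 − 1.3)² = 0.24×4.49² = 4.83 mA.
V_DS = V_DD − I_D·R_D = 16 − 4.83×1.8 = 7.3 V.
Saturation requires V_DS ≥ V_GS − V_t = 4.49 V; 7.3 ≥ 4.49 ✓.

I_D ≈ 4.8 mA, V_DS ≈ 7.3 V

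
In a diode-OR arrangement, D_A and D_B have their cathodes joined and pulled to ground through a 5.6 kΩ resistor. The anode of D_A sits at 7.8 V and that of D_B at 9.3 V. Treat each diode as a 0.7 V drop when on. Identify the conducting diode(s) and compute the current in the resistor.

Only D_B conducts; I_R ≈ 1.5 mA

Assume both conduct. Then node N would need to be at both 7.8−0.7 = 7.1 V and 9.3−0.7 = 8.6 V, which is impossible.
Assume only D_B conducts: V_N = 9.3 − 0.7 = 8.6 V, so I_R = 8.6/5.6 = 1.54 mA.
Check D_A: its anode-to-cathode voltage is 7.8 − 8.6 = -0.8 V < 0.7 V, so it is off. The assumption is consistent.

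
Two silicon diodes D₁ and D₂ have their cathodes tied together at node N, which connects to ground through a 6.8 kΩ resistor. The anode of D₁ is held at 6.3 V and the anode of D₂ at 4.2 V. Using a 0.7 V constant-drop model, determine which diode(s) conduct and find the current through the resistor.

Assume both conduct. Then node N would need to be at both 6.3−0.7 = 5.6 V and 4.2−0.7 = 3.5 V, which is impossible.
Assume only D₁ conducts: V_N = 6.3 − 0.7 = 5.6 V, so I_R = 5.6/6.8 = 0.824 mA.
Check D₂: its anode-to-cathode voltage is 4.2 − 5.6 = -1.4 V < 0.7 V, so it is off. The assumption is consistent.

Only D₁ conducts; I_R ≈ 0.82 mA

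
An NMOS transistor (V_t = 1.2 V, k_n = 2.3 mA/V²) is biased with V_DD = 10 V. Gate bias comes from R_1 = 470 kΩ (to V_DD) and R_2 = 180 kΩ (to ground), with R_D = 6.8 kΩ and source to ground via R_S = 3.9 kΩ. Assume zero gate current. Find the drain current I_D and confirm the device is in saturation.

I_D ≈ 0.28 mA

V_G = V_DD·R_2/(R_1+R_2) = 10×180/650 = 2.77 V.
Assume saturation: I_D = (k_n/2)(V_GS − V_t)² with V_GS = V_G − I_D·R_S = 2.77 − 3.9·I_D.
Substituting gives 17.5·I_D² − 15.1·I_D + 2.83 = 0, with roots I_D = 0.277 or 0.585 mA.
The root I_D = 0.585 mA gives V_GS = 0.487 V ≤ V_t, so take I_D = 0.277 mA.
Then V_GS = 1.69 V and V_DS = V_DD − I_D(R_D+R_S) = 10 − 0.277×10.7 = 7.04 V.
Saturation requires V_DS ≥ V_GS − V_t = 0.49 V; 7.04 ≥ 0.49 ✓.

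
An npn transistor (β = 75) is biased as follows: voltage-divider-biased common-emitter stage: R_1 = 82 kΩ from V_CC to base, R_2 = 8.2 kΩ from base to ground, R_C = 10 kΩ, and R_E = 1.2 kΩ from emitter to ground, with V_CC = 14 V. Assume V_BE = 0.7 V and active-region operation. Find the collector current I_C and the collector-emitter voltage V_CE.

Thevenize the base divider: V_Th = V_CC·R_2/(R_1+R_2) = 14×8.2/90.2 = 1.27 V, R_Th = R_1‖R_2 = 7.45 kΩ.
Base-emitter loop: V_Th = I_B·R_Th + V_BE + (β+1)I_B·R_E, so I_B = (1.27 − 0.7) / (7.45 + 76×1.2) = 0.00581 mA.
I_C = β·I_B = 75×0.00581 = 0.435 mA, and I_E = (β+1)I_B = 0.441 mA.
V_CE = V_CC − I_C·R_C − I_E·R_E = 14 − 0.435×10 − 0.441×1.2 = 9.12 V.
V_CE = 9.12 V > 0.2 V confirms active-region operation.

I_C ≈ 0.44 mA, V_CE ≈ 9.1 V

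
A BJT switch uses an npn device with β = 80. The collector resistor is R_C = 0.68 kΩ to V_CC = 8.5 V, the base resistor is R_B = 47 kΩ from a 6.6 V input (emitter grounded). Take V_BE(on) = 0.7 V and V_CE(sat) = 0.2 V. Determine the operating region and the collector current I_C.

active; I_C ≈ 10 mA

Assume active. Base-emitter loop: I_B = (V_BB − V_BE)/R_B = (6.6 − 0.7)/47 = 0.126 mA.
I_C = β·I_B = 80×0.126 = 10 mA.
V_CE = V_CC − I_C·R_C = 8.5 − 10×0.68 = 1.67 V > V_CE(sat), so the active-region assumption holds.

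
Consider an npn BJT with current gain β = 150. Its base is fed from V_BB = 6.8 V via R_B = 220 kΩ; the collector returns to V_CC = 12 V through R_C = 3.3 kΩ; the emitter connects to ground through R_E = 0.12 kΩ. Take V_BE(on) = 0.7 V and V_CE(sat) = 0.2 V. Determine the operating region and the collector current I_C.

saturation; I_C ≈ 3.4 mA

Assume active: I_B = (6.8 − 0.7)/(220 + 151×0.12) = 0.0256 mA, I_C = β·I_B = 3.84 mA.
Then V_CE = 12 − 3.84×3.3 − 3.87×0.12 = -1.14 V < 0.2 V — the active assumption fails.
Re-solve with V_CE = 0.2 V. KCL at the emitter: V_E/R_E = (V_BB−0.7−V_E)/R_B + (V_CC−0.2−V_E)/R_C, giving V_E = 0.417 V.
I_C = (V_CC − 0.2 − V_E)/R_C = (11.8 − 0.417)/3.3 = 3.45 mA.
Check: I_B = (6.1 − 0.417)/220 = 0.0258 mA, and β·I_B = 3.87 mA > I_C, confirming saturation.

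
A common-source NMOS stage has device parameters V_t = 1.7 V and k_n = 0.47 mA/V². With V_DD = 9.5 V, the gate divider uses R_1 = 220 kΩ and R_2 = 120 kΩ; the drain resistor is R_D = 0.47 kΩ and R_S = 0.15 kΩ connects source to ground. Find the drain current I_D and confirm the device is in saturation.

V_G = V_DD·R_2/(R_1+R_2) = 9.5×120/340 = 3.35 V.
Assume saturation: I_D = (k_n/2)(V_GS − V_t)² with V_GS = V_G − I_D·R_S = 3.35 − 0.15·I_D.
Substituting gives 0.00529·I_D² − 1.12·I_D + 0.642 = 0, with roots I_D = 0.577 or 211 mA.
The root I_D = 211 mA gives V_GS = -28.2 V ≤ V_t, so take I_D = 0.577 mA.
Then V_GS = 3.27 V and V_DS = V_DD − I_D(R_D+R_S) = 9.5 − 0.577×0.62 = 9.14 V.
Saturation requires V_DS ≥ V_GS − V_t = 1.57 V; 9.14 ≥ 1.57 ✓.

I_D ≈ 0.58 mA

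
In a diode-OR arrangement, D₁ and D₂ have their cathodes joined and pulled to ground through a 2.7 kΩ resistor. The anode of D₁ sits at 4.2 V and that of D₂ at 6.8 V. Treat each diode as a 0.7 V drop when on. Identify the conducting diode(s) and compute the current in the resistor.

Only D₂ conducts; I_R ≈ 2.3 mA

Assume both conduct. Then node N would need to be at both 4.2−0.7 = 3.5 V and 6.8−0.7 = 6.1 V, which is impossible.
Assume only D₂ conducts: V_N = 6.8 − 0.7 = 6.1 V, so I_R = 6.1/2.7 = 2.26 mA.
Check D₁: its anode-to-cathode voltage is 4.2 − 6.1 = -1.9 V < 0.7 V, so it is off. The assumption is consistent.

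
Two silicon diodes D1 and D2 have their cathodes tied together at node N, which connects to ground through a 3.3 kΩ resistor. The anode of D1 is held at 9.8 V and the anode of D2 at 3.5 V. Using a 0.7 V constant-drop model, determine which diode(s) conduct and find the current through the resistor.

Assume both conduct. Then node N would need to be at both 9.8−0.7 = 9.1 V and 3.5−0.7 = 2.8 V, which is impossible.
Assume only D1 conducts: V_N = 9.8 − 0.7 = 9.1 V, so I_R = 9.1/3.3 = 2.76 mA.
Check D2: its anode-to-cathode voltage is 3.5 − 9.1 = -5.6 V < 0.7 V, so it is off. The assumption is consistent.

Only D1 conducts; I_R ≈ 2.8 mA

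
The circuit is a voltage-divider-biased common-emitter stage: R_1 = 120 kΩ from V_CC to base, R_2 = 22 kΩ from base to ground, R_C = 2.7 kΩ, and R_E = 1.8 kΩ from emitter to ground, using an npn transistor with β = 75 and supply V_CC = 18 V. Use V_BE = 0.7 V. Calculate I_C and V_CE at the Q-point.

I_C ≈ 1 mA, V_CE ≈ 13 V

Thevenize the base divider: V_Th = V_CC·R_2/(R_1+R_2) = 18×22/142 = 2.79 V, R_Th = R_1‖R_2 = 18.6 kΩ.
Base-emitter loop: V_Th = I_B·R_Th + V_BE + (β+1)I_B·R_E, so I_B = (2.79 − 0.7) / (18.6 + 76×1.8) = 0.0134 mA.
I_C = β·I_B = 75×0.0134 = 1.01 mA, and I_E = (β+1)I_B = 1.02 mA.
V_CE = V_CC − I_C·R_C − I_E·R_E = 18 − 1.01×2.7 − 1.02×1.8 = 13.4 V.
V_CE = 13.4 V > 0.2 V confirms active-region operation.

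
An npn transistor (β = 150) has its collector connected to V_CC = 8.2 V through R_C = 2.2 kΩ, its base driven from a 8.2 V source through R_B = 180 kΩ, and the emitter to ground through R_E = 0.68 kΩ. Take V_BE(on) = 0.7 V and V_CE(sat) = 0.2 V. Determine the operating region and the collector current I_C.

Assume active: I_B = (8.2 − 0.7)/(180 + 151×0.68) = 0.0265 mA, I_C = β·I_B = 3.98 mA.
Then V_CE = 8.2 − 3.98×2.2 − 4.01×0.68 = -3.28 V < 0.2 V — the active assumption fails.
Re-solve with V_CE = 0.2 V. KCL at the emitter: V_E/R_E = (V_BB−0.7−V_E)/R_B + (V_CC−0.2−V_E)/R_C, giving V_E = 1.91 V.
I_C = (V_CC − 0.2 − V_E)/R_C = (8 − 1.91)/2.2 = 2.77 mA.
Check: I_B = (7.5 − 1.91)/180 = 0.0311 mA, and β·I_B = 4.66 mA > I_C, confirming saturation.

saturation; I_C ≈ 2.8 mA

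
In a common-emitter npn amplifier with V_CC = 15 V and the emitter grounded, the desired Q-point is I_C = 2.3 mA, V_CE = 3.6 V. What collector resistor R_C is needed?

R_C ≈ 5 kΩ

Collector loop: V_CC = I_C·R_C + V_CE.
R_C = (V_CC − V_CE)/I_C = (15 − 3.6)/2.3 = 4.96 kΩ.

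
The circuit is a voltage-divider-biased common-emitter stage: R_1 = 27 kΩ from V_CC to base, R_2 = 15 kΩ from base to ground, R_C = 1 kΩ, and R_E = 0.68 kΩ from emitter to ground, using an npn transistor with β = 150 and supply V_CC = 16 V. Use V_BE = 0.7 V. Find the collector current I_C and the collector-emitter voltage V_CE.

I_C ≈ 6.7 mA, V_CE ≈ 4.7 V

Thevenize the base divider: V_Th = V_CC·R_2/(R_1+R_2) = 16×15/42 = 5.71 V, R_Th = R_1‖R_2 = 9.64 kΩ.
Base-emitter loop: V_Th = I_B·R_Th + V_BE + (β+1)I_B·R_E, so I_B = (5.71 − 0.7) / (9.64 + 151×0.68) = 0.0446 mA.
I_C = β·I_B = 150×0.0446 = 6.7 mA, and I_E = (β+1)I_B = 6.74 mA.
V_CE = V_CC − I_C·R_C − I_E·R_E = 16 − 6.7×1 − 6.74×0.68 = 4.72 V.
V_CE = 4.72 V > 0.2 V confirms active-region operation.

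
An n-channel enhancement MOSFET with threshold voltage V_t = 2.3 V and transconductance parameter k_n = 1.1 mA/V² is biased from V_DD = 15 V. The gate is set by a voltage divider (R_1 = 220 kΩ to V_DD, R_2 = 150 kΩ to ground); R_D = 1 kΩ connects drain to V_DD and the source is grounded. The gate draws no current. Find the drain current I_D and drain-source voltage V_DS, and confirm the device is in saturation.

V_G = V_DD·R_2/(R_1+R_2) = 15×150/370 = 6.08 V. With the source grounded, V_GS = V_G = 6.08 V.
Assume saturation: I_D = (k_n/2)(V_GS − V_t)² = (1.1/2)×(6.08 − 2.3)² = 0.55×3.78² = 7.86 mA.
V_DS = V_DD − I_D·R_D = 15 − 7.86×1 = 7.14 V.
Saturation requires V_DS ≥ V_GS − V_t = 3.78 V; 7.14 ≥ 3.78 ✓.

I_D ≈ 7.9 mA, V_DS ≈ 7.1 V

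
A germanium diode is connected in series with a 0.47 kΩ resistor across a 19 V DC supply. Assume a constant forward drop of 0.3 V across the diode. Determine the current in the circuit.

KVL around the loop: 19 = V_D + I·R = 0.3 + I × 0.47 kΩ.
So I = (19 − 0.3) / 0.47 kΩ = 18.7 / 0.47 = 39.8 mA.

I ≈ 40 mA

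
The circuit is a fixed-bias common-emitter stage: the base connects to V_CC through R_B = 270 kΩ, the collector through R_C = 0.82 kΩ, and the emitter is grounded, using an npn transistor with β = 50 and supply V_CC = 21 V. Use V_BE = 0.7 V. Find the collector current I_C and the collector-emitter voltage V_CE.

I_C ≈ 3.8 mA, V_CE ≈ 18 V

Base loop: V_CC = I_B·R_B + V_BE, so I_B = (21 − 0.7)/270 kΩ = 0.0752 mA.
In the active region I_C = β·I_B = 50 × 0.0752 = 3.76 mA.
Collector loop: V_CE = V_CC − I_C·R_C = 21 − 3.76×0.82 = 17.9 V.
Since V_CE = 17.9 V > V_CE(sat) ≈ 0.2 V, the transistor is in the active region as assumed.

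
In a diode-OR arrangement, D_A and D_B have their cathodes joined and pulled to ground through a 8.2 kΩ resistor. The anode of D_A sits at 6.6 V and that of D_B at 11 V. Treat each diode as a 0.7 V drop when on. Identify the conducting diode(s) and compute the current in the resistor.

Assume both conduct. Then node N would need to be at both 6.6−0.7 = 5.9 V and 11−0.7 = 10.3 V, which is impossible.
Assume only D_B conducts: V_N = 11 − 0.7 = 10.3 V, so I_R = 10.3/8.2 = 1.26 mA.
Check D_A: its anode-to-cathode voltage is 6.6 − 10.3 = -3.7 V < 0.7 V, so it is off. The assumption is consistent.

Only D_B conducts; I_R ≈ 1.3 mA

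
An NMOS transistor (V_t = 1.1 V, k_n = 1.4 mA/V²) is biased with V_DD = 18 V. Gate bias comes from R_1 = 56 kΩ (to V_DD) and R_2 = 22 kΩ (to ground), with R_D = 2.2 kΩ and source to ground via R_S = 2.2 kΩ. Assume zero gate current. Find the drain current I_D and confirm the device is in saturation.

V_G = V_DD·R_2/(R_1+R_2) = 18×22/78 = 5.08 V.
Assume saturation: I_D = (k_n/2)(V_GS − V_t)² with V_GS = V_G − I_D·R_S = 5.08 − 2.2·I_D.
Substituting gives 3.39·I_D² − 13.2·I_D + 11.1 = 0, with roots I_D = 1.21 or 2.7 mA.
The root I_D = 2.7 mA gives V_GS = -0.864 V ≤ V_t, so take I_D = 1.21 mA.
Then V_GS = 2.41 V and V_DS = V_DD − I_D(R_D+R_S) = 18 − 1.21×4.4 = 12.7 V.
Saturation requires V_DS ≥ V_GS − V_t = 1.31 V; 12.7 ≥ 1.31 ✓.

I_D ≈ 1.2 mA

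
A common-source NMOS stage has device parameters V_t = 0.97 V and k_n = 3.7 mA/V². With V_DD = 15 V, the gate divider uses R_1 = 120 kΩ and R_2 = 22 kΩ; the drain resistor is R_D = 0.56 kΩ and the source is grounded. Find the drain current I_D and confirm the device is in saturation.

V_G = V_DD·R_2/(R_1+R_2) = 15×22/142 = 2.32 V. With the source grounded, V_GS = V_G = 2.32 V.
Assume saturation: I_D = (k_n/2)(V_GS − V_t)² = (3.7/2)×(2.32 − 0.97)² = 1.85×1.35² = 3.39 mA.
V_DS = V_DD − I_D·R_D = 15 − 3.39×0.56 = 13.1 V.
Saturation requires V_DS ≥ V_GS − V_t = 1.35 V; 13.1 ≥ 1.35 ✓.

I_D ≈ 3.4 mA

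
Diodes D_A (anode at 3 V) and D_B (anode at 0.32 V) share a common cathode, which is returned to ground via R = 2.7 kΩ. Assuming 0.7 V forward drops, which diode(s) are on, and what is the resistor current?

Only D_A conducts; I_R ≈ 0.85 mA

Assume both conduct. Then node N would need to be at both 3−0.7 = 2.3 V and 0.32−0.7 = -0.38 V, which is impossible.
Assume only D_A conducts: V_N = 3 − 0.7 = 2.3 V, so I_R = 2.3/2.7 = 0.852 mA.
Check D_B: its anode-to-cathode voltage is 0.32 − 2.3 = -1.98 V < 0.7 V, so it is off. The assumption is consistent.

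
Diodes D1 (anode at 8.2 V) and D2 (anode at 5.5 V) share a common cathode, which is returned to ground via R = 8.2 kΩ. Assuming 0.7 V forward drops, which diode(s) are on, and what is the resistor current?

Assume both conduct. Then node N would need to be at both 8.2−0.7 = 7.5 V and 5.5−0.7 = 4.8 V, which is impossible.
Assume only D1 conducts: V_N = 8.2 − 0.7 = 7.5 V, so I_R = 7.5/8.2 = 0.915 mA.
Check D2: its anode-to-cathode voltage is 5.5 − 7.5 = -2 V < 0.7 V, so it is off. The assumption is consistent.

Only D1 conducts; I_R ≈ 0.91 mA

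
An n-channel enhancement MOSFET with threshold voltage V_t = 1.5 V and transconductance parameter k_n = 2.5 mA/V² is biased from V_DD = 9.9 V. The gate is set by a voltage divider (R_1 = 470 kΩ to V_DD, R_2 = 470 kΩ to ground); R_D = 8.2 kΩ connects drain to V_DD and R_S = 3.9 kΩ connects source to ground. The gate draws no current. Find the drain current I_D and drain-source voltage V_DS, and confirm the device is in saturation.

V_G = V_DD·R_2/(R_1+R_2) = 9.9×470/940 = 4.95 V.
Assume saturation: I_D = (k_n/2)(V_GS − V_t)² with V_GS = V_G − I_D·R_S = 4.95 − 3.9·I_D.
Substituting gives 19·I_D² − 34.6·I_D + 14.9 = 0, with roots I_D = 0.694 or 1.13 mA.
The root I_D = 1.13 mA gives V_GS = 0.55 V ≤ V_t, so take I_D = 0.694 mA.
Then V_GS = 2.24 V and V_DS = V_DD − I_D(R_D+R_S) = 9.9 − 0.694×12.1 = 1.51 V.
Saturation requires V_DS ≥ V_GS − V_t = 0.745 V; 1.51 ≥ 0.745 ✓.

I_D ≈ 0.69 mA, V_DS ≈ 1.5 V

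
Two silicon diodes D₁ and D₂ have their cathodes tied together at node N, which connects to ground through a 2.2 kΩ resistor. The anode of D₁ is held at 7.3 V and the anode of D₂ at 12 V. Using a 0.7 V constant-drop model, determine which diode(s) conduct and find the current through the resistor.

Assume both conduct. Then node N would need to be at both 7.3−0.7 = 6.6 V and 12−0.7 = 11.3 V, which is impossible.
Assume only D₂ conducts: V_N = 12 − 0.7 = 11.3 V, so I_R = 11.3/2.2 = 5.14 mA.
Check D₁: its anode-to-cathode voltage is 7.3 − 11.3 = -4 V < 0.7 V, so it is off. The assumption is consistent.

Only D₂ conducts; I_R ≈ 5.1 mA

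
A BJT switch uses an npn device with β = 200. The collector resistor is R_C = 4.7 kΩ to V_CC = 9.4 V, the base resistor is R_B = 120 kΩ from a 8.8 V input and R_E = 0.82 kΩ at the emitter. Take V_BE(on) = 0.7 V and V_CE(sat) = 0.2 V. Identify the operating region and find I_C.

Assume active: I_B = (8.8 − 0.7)/(120 + 201×0.82) = 0.0284 mA, I_C = β·I_B = 5.69 mA.
Then V_CE = 9.4 − 5.69×4.7 − 5.72×0.82 = -22 V < 0.2 V — the active assumption fails.
Re-solve with V_CE = 0.2 V. KCL at the emitter: V_E/R_E = (V_BB−0.7−V_E)/R_B + (V_CC−0.2−V_E)/R_C, giving V_E = 1.41 V.
I_C = (V_CC − 0.2 − V_E)/R_C = (9.2 − 1.41)/4.7 = 1.66 mA.
Check: I_B = (8.1 − 1.41)/120 = 0.0558 mA, and β·I_B = 11.2 mA > I_C, confirming saturation.

saturation; I_C ≈ 1.7 mA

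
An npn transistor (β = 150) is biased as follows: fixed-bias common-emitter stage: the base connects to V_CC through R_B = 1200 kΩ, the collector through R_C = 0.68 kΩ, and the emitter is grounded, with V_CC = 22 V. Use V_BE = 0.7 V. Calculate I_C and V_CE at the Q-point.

I_C ≈ 2.7 mA, V_CE ≈ 20 V

Base loop: V_CC = I_B·R_B + V_BE, so I_B = (22 − 0.7)/1200 kΩ = 0.0178 mA.
In the active region I_C = β·I_B = 150 × 0.0178 = 2.66 mA.
Collector loop: V_CE = V_CC − I_C·R_C = 22 − 2.66×0.68 = 20.2 V.
Since V_CE = 20.2 V > V_CE(sat) ≈ 0.2 V, the transistor is in the active region as assumed.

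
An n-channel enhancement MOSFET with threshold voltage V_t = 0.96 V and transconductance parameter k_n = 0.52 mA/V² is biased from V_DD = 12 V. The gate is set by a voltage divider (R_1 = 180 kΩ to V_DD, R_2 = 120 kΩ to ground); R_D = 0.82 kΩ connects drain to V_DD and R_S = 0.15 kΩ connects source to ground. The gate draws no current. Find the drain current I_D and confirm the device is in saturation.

V_G = V_DD·R_2/(R_1+R_2) = 12×120/300 = 4.8 V.
Assume saturation: I_D = (k_n/2)(V_GS − V_t)² with V_GS = V_G − I_D·R_S = 4.8 − 0.15·I_D.
Substituting gives 0.00585·I_D² − 1.3·I_D + 3.83 = 0, with roots I_D = 2.99 or 219 mA.
The root I_D = 219 mA gives V_GS = -28.1 V ≤ V_t, so take I_D = 2.99 mA.
Then V_GS = 4.35 V and V_DS = V_DD − I_D(R_D+R_S) = 12 − 2.99×0.97 = 9.1 V.
Saturation requires V_DS ≥ V_GS − V_t = 3.39 V; 9.1 ≥ 3.39 ✓.

I_D ≈ 3 mA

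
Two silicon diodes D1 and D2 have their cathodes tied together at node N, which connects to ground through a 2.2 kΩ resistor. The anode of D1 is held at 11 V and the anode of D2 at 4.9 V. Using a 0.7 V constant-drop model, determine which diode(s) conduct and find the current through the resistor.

Only D1 conducts; I_R ≈ 4.7 mA

Assume both conduct. Then node N would need to be at both 11−0.7 = 10.3 V and 4.9−0.7 = 4.2 V, which is impossible.
Assume only D1 conducts: V_N = 11 − 0.7 = 10.3 V, so I_R = 10.3/2.2 = 4.68 mA.
Check D2: its anode-to-cathode voltage is 4.9 − 10.3 = -5.4 V < 0.7 V, so it is off. The assumption is consistent.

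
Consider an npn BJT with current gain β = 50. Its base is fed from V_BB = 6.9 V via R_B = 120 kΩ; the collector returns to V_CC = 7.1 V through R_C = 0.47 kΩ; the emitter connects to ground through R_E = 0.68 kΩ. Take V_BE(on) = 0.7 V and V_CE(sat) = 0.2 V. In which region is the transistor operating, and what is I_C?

Assume active. Base-emitter loop: I_B = (V_BB − V_BE)/(R_B + (β+1)R_E) = (6.9 − 0.7)/(120 + 51×0.68) = 0.0401 mA.
I_C = β·I_B = 50×0.0401 = 2 mA.
V_CE = V_CC − I_C·R_C − I_E·R_E = 7.1 − 2×0.47 − 2.04×0.68 = 4.77 V > V_CE(sat), so the active-region assumption holds.

active; I_C ≈ 2 mA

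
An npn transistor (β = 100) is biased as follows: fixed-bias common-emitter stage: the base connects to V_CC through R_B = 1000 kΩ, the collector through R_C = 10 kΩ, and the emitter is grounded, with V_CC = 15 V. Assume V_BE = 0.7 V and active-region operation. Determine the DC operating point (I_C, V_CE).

Base loop: V_CC = I_B·R_B + V_BE, so I_B = (15 − 0.7)/1000 kΩ = 0.0143 mA.
In the active region I_C = β·I_B = 100 × 0.0143 = 1.43 mA.
Collector loop: V_CE = V_CC − I_C·R_C = 15 − 1.43×10 = 0.7 V.
Since V_CE = 0.7 V > V_CE(sat) ≈ 0.2 V, the transistor is in the active region as assumed.

I_C ≈ 1.4 mA, V_CE ≈ 0.7 V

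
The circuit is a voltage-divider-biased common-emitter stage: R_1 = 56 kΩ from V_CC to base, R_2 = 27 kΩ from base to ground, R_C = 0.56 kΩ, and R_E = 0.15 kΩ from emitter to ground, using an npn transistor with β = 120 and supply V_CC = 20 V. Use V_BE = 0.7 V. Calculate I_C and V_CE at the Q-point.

Thevenize the base divider: V_Th = V_CC·R_2/(R_1+R_2) = 20×27/83 = 6.51 V, R_Th = R_1‖R_2 = 18.2 kΩ.
Base-emitter loop: V_Th = I_B·R_Th + V_BE + (β+1)I_B·R_E, so I_B = (6.51 − 0.7) / (18.2 + 121×0.15) = 0.16 mA.
I_C = β·I_B = 120×0.16 = 19.2 mA, and I_E = (β+1)I_B = 19.3 mA.
V_CE = V_CC − I_C·R_C − I_E·R_E = 20 − 19.2×0.56 − 19.3×0.15 = 6.37 V.
V_CE = 6.37 V > 0.2 V confirms active-region operation.

I_C ≈ 19 mA, V_CE ≈ 6.4 V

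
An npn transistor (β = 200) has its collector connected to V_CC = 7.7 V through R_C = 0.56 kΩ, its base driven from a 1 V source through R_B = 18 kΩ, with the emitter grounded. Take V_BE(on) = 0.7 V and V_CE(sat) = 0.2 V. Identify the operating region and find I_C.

active; I_C ≈ 3.3 mA

Assume active. Base-emitter loop: I_B = (V_BB − V_BE)/R_B = (1 − 0.7)/18 = 0.0167 mA.
I_C = β·I_B = 200×0.0167 = 3.33 mA.
V_CE = V_CC − I_C·R_C = 7.7 − 3.33×0.56 = 5.83 V > V_CE(sat), so the active-region assumption holds.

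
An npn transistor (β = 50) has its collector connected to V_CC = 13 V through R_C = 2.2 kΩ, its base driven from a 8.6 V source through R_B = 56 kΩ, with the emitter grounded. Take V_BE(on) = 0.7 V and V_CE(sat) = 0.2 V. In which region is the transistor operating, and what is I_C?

Assume active: I_B = (8.6 − 0.7)/56 = 0.141 mA, giving I_C = β·I_B = 7.05 mA.
But then V_CE = 13 − 7.05×2.2 = -2.52 V < V_CE(sat) = 0.2 V — impossible in the active region.
So the transistor is saturated. With V_CE = 0.2 V, I_C = (V_CC − 0.2)/R_C = 12.8/2.2 = 5.82 mA.
Check: β·I_B = 7.05 mA > I_C = 5.82 mA, confirming saturation.

saturation; I_C ≈ 5.8 mA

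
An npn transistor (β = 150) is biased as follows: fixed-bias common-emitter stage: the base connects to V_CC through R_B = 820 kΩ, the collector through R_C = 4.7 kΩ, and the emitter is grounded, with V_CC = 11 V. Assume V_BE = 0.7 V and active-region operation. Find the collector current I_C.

I_C ≈ 1.9 mA

Base loop: V_CC = I_B·R_B + V_BE, so I_B = (11 − 0.7)/820 kΩ = 0.0126 mA.
In the active region I_C = β·I_B = 150 × 0.0126 = 1.88 mA.
Collector loop: V_CE = V_CC − I_C·R_C = 11 − 1.88×4.7 = 2.14 V.
Since V_CE = 2.14 V > V_CE(sat) ≈ 0.2 V, the transistor is in the active region as assumed.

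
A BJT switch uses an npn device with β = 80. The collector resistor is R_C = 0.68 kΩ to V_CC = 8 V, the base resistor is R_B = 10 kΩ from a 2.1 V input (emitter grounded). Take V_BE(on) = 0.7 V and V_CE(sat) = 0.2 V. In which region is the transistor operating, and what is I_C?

Assume active. Base-emitter loop: I_B = (V_BB − V_BE)/R_B = (2.1 − 0.7)/10 = 0.14 mA.
I_C = β·I_B = 80×0.14 = 11.2 mA.
V_CE = V_CC − I_C·R_C = 8 − 11.2×0.68 = 0.384 V > V_CE(sat), so the active-region assumption holds.

active; I_C ≈ 11 mA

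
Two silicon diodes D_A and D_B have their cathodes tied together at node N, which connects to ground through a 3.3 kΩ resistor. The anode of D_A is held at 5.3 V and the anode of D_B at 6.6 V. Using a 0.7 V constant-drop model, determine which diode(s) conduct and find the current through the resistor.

Assume both conduct. Then node N would need to be at both 5.3−0.7 = 4.6 V and 6.6−0.7 = 5.9 V, which is impossible.
Assume only D_B conducts: V_N = 6.6 − 0.7 = 5.9 V, so I_R = 5.9/3.3 = 1.79 mA.
Check D_A: its anode-to-cathode voltage is 5.3 − 5.9 = -0.6 V < 0.7 V, so it is off. The assumption is consistent.

Only D_B conducts; I_R ≈ 1.8 mA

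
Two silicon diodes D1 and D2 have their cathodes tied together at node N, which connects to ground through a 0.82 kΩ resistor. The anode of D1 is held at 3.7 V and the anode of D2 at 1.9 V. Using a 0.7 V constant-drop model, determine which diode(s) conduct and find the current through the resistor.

Only D1 conducts; I_R ≈ 3.7 mA

Assume both conduct. Then node N would need to be at both 3.7−0.7 = 3 V and 1.9−0.7 = 1.2 V, which is impossible.
Assume only D1 conducts: V_N = 3.7 − 0.7 = 3 V, so I_R = 3/0.82 = 3.66 mA.
Check D2: its anode-to-cathode voltage is 1.9 − 3 = -1.1 V < 0.7 V, so it is off. The assumption is consistent.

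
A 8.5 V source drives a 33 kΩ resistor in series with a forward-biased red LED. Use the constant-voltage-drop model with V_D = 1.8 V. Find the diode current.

KVL around the loop: 8.5 = V_D + I·R = 1.8 + I × 33 kΩ.
So I = (8.5 − 1.8) / 33 kΩ = 6.7 / 33 = 0.203 mA.

I ≈ 0.2 mA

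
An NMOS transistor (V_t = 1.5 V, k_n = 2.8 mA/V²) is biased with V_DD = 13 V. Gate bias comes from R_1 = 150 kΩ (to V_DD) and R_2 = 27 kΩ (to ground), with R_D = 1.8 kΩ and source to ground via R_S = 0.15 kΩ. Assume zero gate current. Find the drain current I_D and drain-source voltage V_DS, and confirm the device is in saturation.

V_G = V_DD·R_2/(R_1+R_2) = 13×27/177 = 1.98 V.
Assume saturation: I_D = (k_n/2)(V_GS − V_t)² with V_GS = V_G − I_D·R_S = 1.98 − 0.15·I_D.
Substituting gives 0.0315·I_D² − 1.2·I_D + 0.327 = 0, with roots I_D = 0.274 or 37.9 mA.
The root I_D = 37.9 mA gives V_GS = -3.7 V ≤ V_t, so take I_D = 0.274 mA.
Then V_GS = 1.94 V and V_DS = V_DD − I_D(R_D+R_S) = 13 − 0.274×1.95 = 12.5 V.
Saturation requires V_DS ≥ V_GS − V_t = 0.442 V; 12.5 ≥ 0.442 ✓.

I_D ≈ 0.27 mA, V_DS ≈ 12 V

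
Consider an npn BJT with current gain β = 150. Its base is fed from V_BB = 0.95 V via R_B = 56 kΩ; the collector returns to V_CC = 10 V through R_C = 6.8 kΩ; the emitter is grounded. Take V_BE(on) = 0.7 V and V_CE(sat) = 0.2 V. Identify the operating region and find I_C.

active; I_C ≈ 0.67 mA

Assume active. Base-emitter loop: I_B = (V_BB − V_BE)/R_B = (0.95 − 0.7)/56 = 0.00446 mA.
I_C = β·I_B = 150×0.00446 = 0.67 mA.
V_CE = V_CC − I_C·R_C = 10 − 0.67×6.8 = 5.45 V > V_CE(sat), so the active-region assumption holds.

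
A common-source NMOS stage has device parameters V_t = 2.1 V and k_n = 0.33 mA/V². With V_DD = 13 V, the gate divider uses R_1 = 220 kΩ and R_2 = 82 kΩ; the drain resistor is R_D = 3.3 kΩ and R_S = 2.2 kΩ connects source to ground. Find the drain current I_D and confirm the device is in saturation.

I_D ≈ 0.18 mA

V_G = V_DD·R_2/(R_1+R_2) = 13×82/302 = 3.53 V.
Assume saturation: I_D = (k_n/2)(V_GS − V_t)² with V_GS = V_G − I_D·R_S = 3.53 − 2.2·I_D.
Substituting gives 0.799·I_D² − 2.04·I_D + 0.337 = 0, with roots I_D = 0.178 or 2.37 mA.
The root I_D = 2.37 mA gives V_GS = -1.69 V ≤ V_t, so take I_D = 0.178 mA.
Then V_GS = 3.14 V and V_DS = V_DD − I_D(R_D+R_S) = 13 − 0.178×5.5 = 12 V.
Saturation requires V_DS ≥ V_GS − V_t = 1.04 V; 12 ≥ 1.04 ✓.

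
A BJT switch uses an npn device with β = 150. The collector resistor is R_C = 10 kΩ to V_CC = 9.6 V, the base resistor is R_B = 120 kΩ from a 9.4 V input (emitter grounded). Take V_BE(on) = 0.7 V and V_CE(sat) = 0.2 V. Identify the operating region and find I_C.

saturation; I_C ≈ 0.94 mA

Assume active: I_B = (9.4 − 0.7)/120 = 0.0725 mA, giving I_C = β·I_B = 10.9 mA.
But then V_CE = 9.6 − 10.9×10 = -99.2 V < V_CE(sat) = 0.2 V — impossible in the active region.
So the transistor is saturated. With V_CE = 0.2 V, I_C = (V_CC − 0.2)/R_C = 9.4/10 = 0.94 mA.
Check: β·I_B = 10.9 mA > I_C = 0.94 mA, confirming saturation.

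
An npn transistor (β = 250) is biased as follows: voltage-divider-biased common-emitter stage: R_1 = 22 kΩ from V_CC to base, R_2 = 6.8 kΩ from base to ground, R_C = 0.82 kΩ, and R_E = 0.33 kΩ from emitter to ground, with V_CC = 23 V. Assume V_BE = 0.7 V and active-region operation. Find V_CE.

V_CE ≈ 7.5 V

Thevenize the base divider: V_Th = V_CC·R_2/(R_1+R_2) = 23×6.8/28.8 = 5.43 V, R_Th = R_1‖R_2 = 5.19 kΩ.
Base-emitter loop: V_Th = I_B·R_Th + V_BE + (β+1)I_B·R_E, so I_B = (5.43 − 0.7) / (5.19 + 251×0.33) = 0.0537 mA.
I_C = β·I_B = 250×0.0537 = 13.4 mA, and I_E = (β+1)I_B = 13.5 mA.
V_CE = V_CC − I_C·R_C − I_E·R_E = 23 − 13.4×0.82 − 13.5×0.33 = 7.53 V.
V_CE = 7.53 V > 0.2 V confirms active-region operation.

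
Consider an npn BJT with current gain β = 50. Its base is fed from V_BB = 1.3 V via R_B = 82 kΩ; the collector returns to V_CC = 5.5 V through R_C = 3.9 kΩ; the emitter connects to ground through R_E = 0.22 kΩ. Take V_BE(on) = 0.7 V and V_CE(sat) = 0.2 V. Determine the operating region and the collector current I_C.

active; I_C ≈ 0.32 mA

Assume active. Base-emitter loop: I_B = (V_BB − V_BE)/(R_B + (β+1)R_E) = (1.3 − 0.7)/(82 + 51×0.22) = 0.00644 mA.
I_C = β·I_B = 50×0.00644 = 0.322 mA.
V_CE = V_CC − I_C·R_C − I_E·R_E = 5.5 − 0.322×3.9 − 0.328×0.22 = 4.17 V > V_CE(sat), so the active-region assumption holds.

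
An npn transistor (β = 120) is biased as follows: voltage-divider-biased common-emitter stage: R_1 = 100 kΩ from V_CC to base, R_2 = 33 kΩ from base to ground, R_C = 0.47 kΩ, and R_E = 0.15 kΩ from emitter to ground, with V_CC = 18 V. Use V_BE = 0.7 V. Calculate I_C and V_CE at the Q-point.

I_C ≈ 11 mA, V_CE ≈ 11 V

Thevenize the base divider: V_Th = V_CC·R_2/(R_1+R_2) = 18×33/133 = 4.47 V, R_Th = R_1‖R_2 = 24.8 kΩ.
Base-emitter loop: V_Th = I_B·R_Th + V_BE + (β+1)I_B·R_E, so I_B = (4.47 − 0.7) / (24.8 + 121×0.15) = 0.0877 mA.
I_C = β·I_B = 120×0.0877 = 10.5 mA, and I_E = (β+1)I_B = 10.6 mA.
V_CE = V_CC − I_C·R_C − I_E·R_E = 18 − 10.5×0.47 − 10.6×0.15 = 11.5 V.
V_CE = 11.5 V > 0.2 V confirms active-region operation.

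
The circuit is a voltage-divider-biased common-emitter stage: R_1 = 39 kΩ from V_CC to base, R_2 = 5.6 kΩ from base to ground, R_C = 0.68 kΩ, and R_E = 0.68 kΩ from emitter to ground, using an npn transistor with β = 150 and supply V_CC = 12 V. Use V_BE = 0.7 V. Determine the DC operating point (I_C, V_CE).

Thevenize the base divider: V_Th = V_CC·R_2/(R_1+R_2) = 12×5.6/44.6 = 1.51 V, R_Th = R_1‖R_2 = 4.9 kΩ.
Base-emitter loop: V_Th = I_B·R_Th + V_BE + (β+1)I_B·R_E, so I_B = (1.51 − 0.7) / (4.9 + 151×0.68) = 0.0075 mA.
I_C = β·I_B = 150×0.0075 = 1.12 mA, and I_E = (β+1)I_B = 1.13 mA.
V_CE = V_CC − I_C·R_C − I_E·R_E = 12 − 1.12×0.68 − 1.13×0.68 = 10.5 V.
V_CE = 10.5 V > 0.2 V confirms active-region operation.

I_C ≈ 1.1 mA, V_CE ≈ 10 V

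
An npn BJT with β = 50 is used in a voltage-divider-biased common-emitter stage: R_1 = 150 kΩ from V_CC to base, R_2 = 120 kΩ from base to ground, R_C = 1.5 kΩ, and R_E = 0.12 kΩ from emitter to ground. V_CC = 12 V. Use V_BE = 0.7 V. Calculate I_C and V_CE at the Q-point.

Thevenize the base divider: V_Th = V_CC·R_2/(R_1+R_2) = 12×120/270 = 5.33 V, R_Th = R_1‖R_2 = 66.7 kΩ.
Base-emitter loop: V_Th = I_B·R_Th + V_BE + (β+1)I_B·R_E, so I_B = (5.33 − 0.7) / (66.7 + 51×0.12) = 0.0637 mA.
I_C = β·I_B = 50×0.0637 = 3.18 mA, and I_E = (β+1)I_B = 3.25 mA.
V_CE = V_CC − I_C·R_C − I_E·R_E = 12 − 3.18×1.5 − 3.25×0.12 = 6.84 V.
V_CE = 6.84 V > 0.2 V confirms active-region operation.

I_C ≈ 3.2 mA, V_CE ≈ 6.8 V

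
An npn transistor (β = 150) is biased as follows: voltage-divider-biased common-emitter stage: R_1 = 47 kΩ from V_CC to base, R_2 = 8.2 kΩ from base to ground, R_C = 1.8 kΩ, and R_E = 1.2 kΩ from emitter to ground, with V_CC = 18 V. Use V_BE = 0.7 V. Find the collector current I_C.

I_C ≈ 1.6 mA

Thevenize the base divider: V_Th = V_CC·R_2/(R_1+R_2) = 18×8.2/55.2 = 2.67 V, R_Th = R_1‖R_2 = 6.98 kΩ.
Base-emitter loop: V_Th = I_B·R_Th + V_BE + (β+1)I_B·R_E, so I_B = (2.67 − 0.7) / (6.98 + 151×1.2) = 0.0105 mA.
I_C = β·I_B = 150×0.0105 = 1.57 mA, and I_E = (β+1)I_B = 1.58 mA.
V_CE = V_CC − I_C·R_C − I_E·R_E = 18 − 1.57×1.8 − 1.58×1.2 = 13.3 V.
V_CE = 13.3 V > 0.2 V confirms active-region operation.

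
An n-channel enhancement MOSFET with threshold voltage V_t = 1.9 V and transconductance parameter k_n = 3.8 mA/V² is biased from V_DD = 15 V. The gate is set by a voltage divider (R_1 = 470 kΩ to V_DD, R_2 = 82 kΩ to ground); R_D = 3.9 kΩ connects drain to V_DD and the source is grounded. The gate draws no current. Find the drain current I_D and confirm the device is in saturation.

I_D ≈ 0.2 mA

V_G = V_DD·R_2/(R_1+R_2) = 15×82/552 = 2.23 V. With the source grounded, V_GS = V_G = 2.23 V.
Assume saturation: I_D = (k_n/2)(V_GS − V_t)² = (3.8/2)×(2.23 − 1.9)² = 1.9×0.328² = 0.205 mA.
V_DS = V_DD − I_D·R_D = 15 − 0.205×3.9 = 14.2 V.
Saturation requires V_DS ≥ V_GS − V_t = 0.328 V; 14.2 ≥ 0.328 ✓.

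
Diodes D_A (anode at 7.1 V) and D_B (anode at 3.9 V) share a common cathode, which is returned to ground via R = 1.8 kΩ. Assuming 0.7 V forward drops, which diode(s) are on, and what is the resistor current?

Only D_A conducts; I_R ≈ 3.6 mA

Assume both conduct. Then node N would need to be at both 7.1−0.7 = 6.4 V and 3.9−0.7 = 3.2 V, which is impossible.
Assume only D_A conducts: V_N = 7.1 − 0.7 = 6.4 V, so I_R = 6.4/1.8 = 3.56 mA.
Check D_B: its anode-to-cathode voltage is 3.9 − 6.4 = -2.5 V < 0.7 V, so it is off. The assumption is consistent.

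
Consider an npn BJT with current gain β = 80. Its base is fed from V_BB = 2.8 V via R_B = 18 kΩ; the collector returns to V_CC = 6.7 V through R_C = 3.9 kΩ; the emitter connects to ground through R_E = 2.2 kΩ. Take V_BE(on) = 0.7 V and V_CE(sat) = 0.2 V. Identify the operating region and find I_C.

Assume active. Base-emitter loop: I_B = (V_BB − V_BE)/(R_B + (β+1)R_E) = (2.8 − 0.7)/(18 + 81×2.2) = 0.0107 mA.
I_C = β·I_B = 80×0.0107 = 0.856 mA.
V_CE = V_CC − I_C·R_C − I_E·R_E = 6.7 − 0.856×3.9 − 0.867×2.2 = 1.45 V > V_CE(sat), so the active-region assumption holds.

active; I_C ≈ 0.86 mA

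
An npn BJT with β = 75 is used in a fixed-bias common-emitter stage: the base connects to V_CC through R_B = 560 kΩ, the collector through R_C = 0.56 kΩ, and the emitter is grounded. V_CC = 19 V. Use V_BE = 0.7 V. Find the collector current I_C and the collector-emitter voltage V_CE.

I_C ≈ 2.5 mA, V_CE ≈ 18 V

Base loop: V_CC = I_B·R_B + V_BE, so I_B = (19 − 0.7)/560 kΩ = 0.0327 mA.
In the active region I_C = β·I_B = 75 × 0.0327 = 2.45 mA.
Collector loop: V_CE = V_CC − I_C·R_C = 19 − 2.45×0.56 = 17.6 V.
Since V_CE = 17.6 V > V_CE(sat) ≈ 0.2 V, the transistor is in the active region as assumed.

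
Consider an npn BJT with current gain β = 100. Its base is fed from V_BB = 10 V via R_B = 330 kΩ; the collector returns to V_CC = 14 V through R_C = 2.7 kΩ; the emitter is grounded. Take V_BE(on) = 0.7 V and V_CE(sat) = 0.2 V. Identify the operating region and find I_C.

Assume active. Base-emitter loop: I_B = (V_BB − V_BE)/R_B = (10 − 0.7)/330 = 0.0282 mA.
I_C = β·I_B = 100×0.0282 = 2.82 mA.
V_CE = V_CC − I_C·R_C = 14 − 2.82×2.7 = 6.39 V > V_CE(sat), so the active-region assumption holds.

active; I_C ≈ 2.8 mA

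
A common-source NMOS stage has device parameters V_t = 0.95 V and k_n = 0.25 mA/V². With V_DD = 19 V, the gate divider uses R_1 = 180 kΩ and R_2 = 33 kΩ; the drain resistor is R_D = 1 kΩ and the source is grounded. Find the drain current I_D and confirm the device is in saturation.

V_G = V_DD·R_2/(R_1+R_2) = 19×33/213 = 2.94 V. With the source grounded, V_GS = V_G = 2.94 V.
Assume saturation: I_D = (k_n/2)(V_GS − V_t)² = (0.25/2)×(2.94 − 0.95)² = 0.125×1.99² = 0.497 mA.
V_DS = V_DD − I_D·R_D = 19 − 0.497×1 = 18.5 V.
Saturation requires V_DS ≥ V_GS − V_t = 1.99 V; 18.5 ≥ 1.99 ✓.

I_D ≈ 0.5 mA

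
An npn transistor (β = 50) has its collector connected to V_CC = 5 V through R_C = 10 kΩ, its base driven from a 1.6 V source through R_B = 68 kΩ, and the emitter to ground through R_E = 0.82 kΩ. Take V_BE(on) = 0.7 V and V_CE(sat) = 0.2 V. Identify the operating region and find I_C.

active; I_C ≈ 0.41 mA

Assume active. Base-emitter loop: I_B = (V_BB − V_BE)/(R_B + (β+1)R_E) = (1.6 − 0.7)/(68 + 51×0.82) = 0.0082 mA.
I_C = β·I_B = 50×0.0082 = 0.41 mA.
V_CE = V_CC − I_C·R_C − I_E·R_E = 5 − 0.41×10 − 0.418×0.82 = 0.56 V > V_CE(sat), so the active-region assumption holds.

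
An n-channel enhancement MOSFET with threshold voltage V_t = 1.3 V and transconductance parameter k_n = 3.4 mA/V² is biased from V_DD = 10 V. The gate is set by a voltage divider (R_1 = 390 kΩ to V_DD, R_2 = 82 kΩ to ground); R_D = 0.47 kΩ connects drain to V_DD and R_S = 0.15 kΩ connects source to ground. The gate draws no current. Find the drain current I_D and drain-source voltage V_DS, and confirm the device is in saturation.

V_G = V_DD·R_2/(R_1+R_2) = 10×82/472 = 1.74 V.
Assume saturation: I_D = (k_n/2)(V_GS − V_t)² with V_GS = V_G − I_D·R_S = 1.74 − 0.15·I_D.
Substituting gives 0.0382·I_D² − 1.22·I_D + 0.325 = 0, with roots I_D = 0.268 or 31.7 mA.
The root I_D = 31.7 mA gives V_GS = -3.02 V ≤ V_t, so take I_D = 0.268 mA.
Then V_GS = 1.7 V and V_DS = V_DD − I_D(R_D+R_S) = 10 − 0.268×0.62 = 9.83 V.
Saturation requires V_DS ≥ V_GS − V_t = 0.397 V; 9.83 ≥ 0.397 ✓.

I_D ≈ 0.27 mA, V_DS ≈ 9.8 V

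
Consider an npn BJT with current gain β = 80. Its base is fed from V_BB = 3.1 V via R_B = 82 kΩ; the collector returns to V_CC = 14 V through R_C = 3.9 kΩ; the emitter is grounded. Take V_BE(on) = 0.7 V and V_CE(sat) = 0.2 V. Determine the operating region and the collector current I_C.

Assume active. Base-emitter loop: I_B = (V_BB − V_BE)/R_B = (3.1 − 0.7)/82 = 0.0293 mA.
I_C = β·I_B = 80×0.0293 = 2.34 mA.
V_CE = V_CC − I_C·R_C = 14 − 2.34×3.9 = 4.87 V > V_CE(sat), so the active-region assumption holds.

active; I_C ≈ 2.3 mA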